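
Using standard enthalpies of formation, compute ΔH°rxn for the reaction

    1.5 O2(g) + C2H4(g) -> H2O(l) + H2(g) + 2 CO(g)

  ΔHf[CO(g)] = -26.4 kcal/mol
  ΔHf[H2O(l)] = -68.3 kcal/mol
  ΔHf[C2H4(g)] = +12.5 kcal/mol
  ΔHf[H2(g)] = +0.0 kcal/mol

Products: 1·(-68.3) + 1·(+0.0) + 2·(-26.4) = -121.1
Reactants: 3/2·(+0.0) + 1·(+12.5) = +12.5
ΔH°rxn = (-121.1) − (+12.5) = -133.6 kcal/mol

ΔH°rxn = -133.6 kcal/mol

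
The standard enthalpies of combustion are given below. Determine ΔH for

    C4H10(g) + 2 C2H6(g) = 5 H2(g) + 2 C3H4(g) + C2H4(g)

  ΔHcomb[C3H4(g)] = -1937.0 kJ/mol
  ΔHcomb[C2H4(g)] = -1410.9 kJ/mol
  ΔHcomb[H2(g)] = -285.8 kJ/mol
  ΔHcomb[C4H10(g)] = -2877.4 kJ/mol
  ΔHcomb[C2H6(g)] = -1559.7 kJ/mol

Using ΔH = Σ nΔHc°(reactants) − Σ nΔHc°(products):
= [1·(-2877.4) + 2·(-1559.7)] − [5·(-285.8) + 2·(-1937.0) + 1·(-1410.9)]
= 717.1 kJ/mol

ΔH = 717.1 kJ/mol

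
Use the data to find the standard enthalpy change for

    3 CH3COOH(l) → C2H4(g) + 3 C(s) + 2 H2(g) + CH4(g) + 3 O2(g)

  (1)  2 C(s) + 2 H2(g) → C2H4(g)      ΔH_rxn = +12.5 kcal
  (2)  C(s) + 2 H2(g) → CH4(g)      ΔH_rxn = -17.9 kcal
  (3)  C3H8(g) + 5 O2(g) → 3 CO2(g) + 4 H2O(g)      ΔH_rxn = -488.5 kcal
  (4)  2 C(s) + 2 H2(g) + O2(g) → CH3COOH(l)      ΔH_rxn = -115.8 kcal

(1) as written (C2H4(g) already on the product side): +12.5 kcal
(2) as written (CH4(g) already on the product side): -17.9 kcal
(3): not needed (CO2(g) appears nowhere else).
(4) reversed and × 3 (reverse to put CH3COOH(l) on the reactant side; scale by 3 for the 3 CH3COOH(l)): (-3)·(-115.8) = +347.4 kcal
ΔH_rxn = (+12.5) + (-17.9) + (+347.4) = 342.0 kcal

ΔH_rxn = 342.0 kcal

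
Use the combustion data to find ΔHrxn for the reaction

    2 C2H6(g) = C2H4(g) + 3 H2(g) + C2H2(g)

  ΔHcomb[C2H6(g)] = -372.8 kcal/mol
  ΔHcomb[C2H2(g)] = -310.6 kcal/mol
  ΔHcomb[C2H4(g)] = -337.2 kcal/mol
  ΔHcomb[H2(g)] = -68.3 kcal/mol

Using ΔH = Σ nΔHc°(reactants) − Σ nΔHc°(products):
= [2·(-372.8)] − [1·(-337.2) + 3·(-68.3) + 1·(-310.6)]
= 107.1 kcal/mol

ΔHrxn = 107.1 kcal/mol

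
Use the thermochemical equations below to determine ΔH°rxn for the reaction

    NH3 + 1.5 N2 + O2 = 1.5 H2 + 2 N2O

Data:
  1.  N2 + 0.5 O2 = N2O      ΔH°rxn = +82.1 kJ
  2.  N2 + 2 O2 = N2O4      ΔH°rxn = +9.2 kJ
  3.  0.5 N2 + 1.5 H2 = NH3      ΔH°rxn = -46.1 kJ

ΔH°rxn = 210.3 kJ

eq. 1 × 2: (2)·(+82.1) = +164.2 kJ
eq. 2: not needed.
eq. 3 reversed: +46.1 kJ
By Hess's law, ΔH°rxn = (+164.2) + (+46.1) = 210.3 kJ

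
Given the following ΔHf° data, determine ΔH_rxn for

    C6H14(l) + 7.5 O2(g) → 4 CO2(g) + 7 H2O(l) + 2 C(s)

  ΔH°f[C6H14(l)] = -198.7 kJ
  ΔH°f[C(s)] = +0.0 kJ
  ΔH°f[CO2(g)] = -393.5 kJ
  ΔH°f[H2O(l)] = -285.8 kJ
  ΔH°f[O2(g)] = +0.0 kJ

Products: 4·(-393.5) + 7·(-285.8) + 2·(+0.0) = -3574.6
Reactants: 1·(-198.7) + 15/2·(+0.0) = -198.7
ΔH_rxn = (-3574.6) − (-198.7) = -3375.9 kJ

ΔH_rxn = -3375.9 kJ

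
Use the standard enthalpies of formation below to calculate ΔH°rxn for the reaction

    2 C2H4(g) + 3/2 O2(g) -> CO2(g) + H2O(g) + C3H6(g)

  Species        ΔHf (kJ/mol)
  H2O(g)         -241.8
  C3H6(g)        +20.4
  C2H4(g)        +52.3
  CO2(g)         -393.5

Products: 1·(-393.5) + 1·(-241.8) + 1·(+20.4) = -614.9
Reactants: 2·(+52.3) + 3/2·(+0.0) = +104.6
ΔH°rxn = (-614.9) − (+104.6) = -719.5 kJ/mol

ΔH°rxn = -719.5 kJ/mol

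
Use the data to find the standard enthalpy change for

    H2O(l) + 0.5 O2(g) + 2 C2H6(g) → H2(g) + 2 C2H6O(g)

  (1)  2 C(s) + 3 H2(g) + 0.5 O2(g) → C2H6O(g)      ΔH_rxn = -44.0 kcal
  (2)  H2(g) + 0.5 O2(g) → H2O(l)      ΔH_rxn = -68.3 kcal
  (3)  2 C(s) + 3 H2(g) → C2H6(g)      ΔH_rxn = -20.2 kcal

(1) × 2: (2)·(-44.0) = -88.0 kcal
(2) reversed: +68.3 kcal
(3) reversed and × 2: (-2)·(-20.2) = +40.4 kcal
Since enthalpy is a state function, ΔH_rxn = (2)·(-44.0) + (-1)·(-68.3) + (-2)·(-20.2) = 20.7 kcal

ΔH_rxn = 20.7 kcal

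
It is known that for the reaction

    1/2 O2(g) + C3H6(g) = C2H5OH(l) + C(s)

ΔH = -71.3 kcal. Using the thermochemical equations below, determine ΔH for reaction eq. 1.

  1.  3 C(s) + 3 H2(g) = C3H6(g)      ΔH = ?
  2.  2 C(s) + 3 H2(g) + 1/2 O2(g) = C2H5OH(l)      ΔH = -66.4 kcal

eq. 1 reversed (reverse to put C3H6(g) on the reactant side): contributes −x
eq. 2 as written (C2H5OH(l) already on the product side): -66.4 kcal
-71.3 = (-66.4) − x
x = (-71.3 − (-66.4)) / (-1) = 4.9 kcal

ΔH = 4.9 kcal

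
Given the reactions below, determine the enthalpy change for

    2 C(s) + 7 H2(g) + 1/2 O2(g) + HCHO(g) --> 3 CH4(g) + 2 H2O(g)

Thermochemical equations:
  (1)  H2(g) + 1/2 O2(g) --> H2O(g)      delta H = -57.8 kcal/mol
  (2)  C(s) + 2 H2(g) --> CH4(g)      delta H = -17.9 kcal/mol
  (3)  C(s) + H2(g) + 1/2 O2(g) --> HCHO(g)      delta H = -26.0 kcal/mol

(1) × 2: (2)·(-57.8) = -115.6 kcal/mol
(2) × 3: (3)·(-17.9) = -53.7 kcal/mol
(3) reversed: +26.0 kcal/mol
delta H = (2)·(-57.8) + (3)·(-17.9) + (-1)·(-26.0) = -143.3 kcal/mol

delta H = -143.3 kcal/mol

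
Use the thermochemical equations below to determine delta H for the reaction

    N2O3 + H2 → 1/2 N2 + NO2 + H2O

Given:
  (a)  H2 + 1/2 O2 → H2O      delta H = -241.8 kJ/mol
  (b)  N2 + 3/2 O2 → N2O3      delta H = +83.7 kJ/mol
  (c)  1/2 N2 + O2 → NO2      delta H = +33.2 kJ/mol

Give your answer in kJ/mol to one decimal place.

delta H = -292.3 kJ/mol

(a) as written (H2O already on the product side): -241.8 kJ/mol
(b) reversed (reverse to put N2O3 on the reactant side): -83.7 kJ/mol
(c) as written (NO2 already on the product side): +33.2 kJ/mol
delta H = (1)·(-241.8) + (-1)·(+83.7) + (1)·(+33.2) = -292.3 kJ/mol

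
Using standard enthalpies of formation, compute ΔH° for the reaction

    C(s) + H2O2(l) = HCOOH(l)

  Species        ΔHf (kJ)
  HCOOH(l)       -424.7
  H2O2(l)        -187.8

ΔH° = -236.9 kJ

Products: 1·(-424.7) = -424.7
Reactants: 1·(+0.0) + 1·(-187.8) = -187.8
ΔH° = (-424.7) − (-187.8) = -236.9 kJ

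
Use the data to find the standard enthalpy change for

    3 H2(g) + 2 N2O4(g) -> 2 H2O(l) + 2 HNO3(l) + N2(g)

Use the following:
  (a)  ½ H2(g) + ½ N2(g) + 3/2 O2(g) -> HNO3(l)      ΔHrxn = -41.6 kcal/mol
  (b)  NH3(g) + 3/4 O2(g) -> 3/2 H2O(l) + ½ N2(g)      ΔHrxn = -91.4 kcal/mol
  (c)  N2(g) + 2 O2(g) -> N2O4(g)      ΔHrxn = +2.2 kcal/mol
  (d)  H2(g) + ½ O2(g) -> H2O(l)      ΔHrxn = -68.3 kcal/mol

(a) × 2 (scale by 2 for the 2 HNO3(l)): (2)·(-41.6) = -83.2 kcal/mol
(b): not needed (NH3(g) appears nowhere else).
(c) reversed and × 2 (N2O4(g) must end up as a reactant; ×2 to match 2 N2O4(g) in the target): (-2)·(+2.2) = -4.4 kcal/mol
(d) × 2: (2)·(-68.3) = -136.6 kcal/mol
ΔHrxn = (-83.2) + (-4.4) + (-136.6) = -224.2 kcal/mol

ΔHrxn = -224.2 kcal/mol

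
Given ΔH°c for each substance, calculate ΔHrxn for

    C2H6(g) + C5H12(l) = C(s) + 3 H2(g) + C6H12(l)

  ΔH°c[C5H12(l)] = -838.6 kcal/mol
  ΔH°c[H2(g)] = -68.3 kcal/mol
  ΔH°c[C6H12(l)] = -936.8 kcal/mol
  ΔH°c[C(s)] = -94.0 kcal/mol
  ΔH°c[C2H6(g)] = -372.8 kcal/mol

ΔHrxn = 24.3 kcal/mol

With combustion enthalpies, reactants minus products:
= [1·(-372.8) + 1·(-838.6)] − [1·(-94.0) + 3·(-68.3) + 1·(-936.8)]
= 24.3 kcal/mol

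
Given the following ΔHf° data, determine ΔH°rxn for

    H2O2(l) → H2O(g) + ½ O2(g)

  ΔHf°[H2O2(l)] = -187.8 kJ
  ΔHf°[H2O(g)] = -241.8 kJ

Products: 1·(-241.8) + 1/2·(+0.0) = -241.8
Reactants: 1·(-187.8) = -187.8
ΔH°rxn = (-241.8) − (-187.8) = -54.0 kJ

ΔH°rxn = -54.0 kJ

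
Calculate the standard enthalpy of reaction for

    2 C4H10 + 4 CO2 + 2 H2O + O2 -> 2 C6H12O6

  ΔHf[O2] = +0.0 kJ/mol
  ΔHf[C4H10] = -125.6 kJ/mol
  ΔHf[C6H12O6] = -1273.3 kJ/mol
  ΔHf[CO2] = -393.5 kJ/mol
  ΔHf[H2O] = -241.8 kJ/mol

Products: 2·(-1273.3) = -2546.6
Reactants: 2·(-125.6) + 4·(-393.5) + 2·(-241.8) + 1·(+0.0) = -2308.8
ΔH°rxn = (-2546.6) − (-2308.8) = -237.8 kJ/mol

ΔH°rxn = -237.8 kJ/mol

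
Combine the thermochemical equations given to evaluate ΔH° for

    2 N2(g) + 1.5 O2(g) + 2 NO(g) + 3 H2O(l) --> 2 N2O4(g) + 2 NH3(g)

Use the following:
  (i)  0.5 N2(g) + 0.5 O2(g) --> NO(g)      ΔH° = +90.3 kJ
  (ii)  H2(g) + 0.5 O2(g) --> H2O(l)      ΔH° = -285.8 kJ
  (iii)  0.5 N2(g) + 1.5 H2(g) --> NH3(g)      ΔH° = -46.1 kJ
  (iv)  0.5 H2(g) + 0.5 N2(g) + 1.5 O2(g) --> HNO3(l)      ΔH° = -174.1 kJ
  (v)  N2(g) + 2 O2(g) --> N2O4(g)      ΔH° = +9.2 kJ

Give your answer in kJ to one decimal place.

ΔH° = 603.0 kJ

(i) reversed and × 2 (reverse to put NO(g) on the reactant side; scale by 2 for the 2 NO(g)): (-2)·(+90.3) = -180.6 kJ
(ii) reversed and × 3 (reverse to put H2O(l) on the reactant side; ×3 to match 3 H2O(l) in the target): (-3)·(-285.8) = +857.4 kJ
(iii) × 2 (scale by 2 for the 2 NH3(g)): (2)·(-46.1) = -92.2 kJ
(iv): not needed (HNO3(l) appears nowhere else).
(v) × 2 (×2 to match 2 N2O4(g) in the target): (2)·(+9.2) = +18.4 kJ
ΔH° = (-180.6) + (+857.4) + (-92.2) + (+18.4) = 603.0 kJ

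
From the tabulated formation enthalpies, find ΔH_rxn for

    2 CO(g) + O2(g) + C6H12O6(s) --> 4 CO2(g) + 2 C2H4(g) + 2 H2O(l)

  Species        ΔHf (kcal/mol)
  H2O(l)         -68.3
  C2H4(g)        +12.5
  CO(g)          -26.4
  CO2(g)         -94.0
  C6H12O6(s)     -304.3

Products: 4·(-94.0) + 2·(+12.5) + 2·(-68.3) = -487.6
Reactants: 2·(-26.4) + 1·(+0.0) + 1·(-304.3) = -357.1
ΔH_rxn = (-487.6) − (-357.1) = -130.5 kcal/mol

ΔH_rxn = -130.5 kcal/mol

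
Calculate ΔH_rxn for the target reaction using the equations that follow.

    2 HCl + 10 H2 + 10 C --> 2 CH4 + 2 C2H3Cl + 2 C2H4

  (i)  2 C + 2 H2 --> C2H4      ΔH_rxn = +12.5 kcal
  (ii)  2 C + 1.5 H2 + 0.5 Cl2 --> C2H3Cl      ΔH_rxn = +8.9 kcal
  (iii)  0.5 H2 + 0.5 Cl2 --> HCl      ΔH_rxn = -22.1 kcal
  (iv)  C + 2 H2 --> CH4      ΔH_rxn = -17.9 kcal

ΔH_rxn = 51.2 kcal

(i) × 2: (2)·(+12.5) = +25.0 kcal
(ii) × 2: (2)·(+8.9) = +17.8 kcal
(iii) reversed and × 2: (-2)·(-22.1) = +44.2 kcal
(iv) × 2: (2)·(-17.9) = -35.8 kcal
Since enthalpy is a state function, ΔH_rxn = (+25.0) + (+17.8) + (+44.2) + (-35.8) = 51.2 kcal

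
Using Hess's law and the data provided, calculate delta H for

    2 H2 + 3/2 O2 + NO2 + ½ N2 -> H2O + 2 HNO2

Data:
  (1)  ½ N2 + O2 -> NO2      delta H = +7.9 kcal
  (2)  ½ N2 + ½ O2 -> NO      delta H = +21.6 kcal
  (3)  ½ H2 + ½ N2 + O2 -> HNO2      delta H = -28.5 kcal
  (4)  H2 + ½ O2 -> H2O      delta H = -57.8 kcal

delta H = -122.7 kcal

(1) reversed (NO2 must end up as a reactant): -7.9 kcal
(2): not needed (NO appears nowhere else).
(3) × 2 (×2 to match 2 HNO2 in the target): (2)·(-28.5) = -57.0 kcal
(4) as written (H2O already on the product side): -57.8 kcal
Summing the manipulated equations, delta H = (-7.9) + (-57.0) + (-57.8) = -122.7 kcal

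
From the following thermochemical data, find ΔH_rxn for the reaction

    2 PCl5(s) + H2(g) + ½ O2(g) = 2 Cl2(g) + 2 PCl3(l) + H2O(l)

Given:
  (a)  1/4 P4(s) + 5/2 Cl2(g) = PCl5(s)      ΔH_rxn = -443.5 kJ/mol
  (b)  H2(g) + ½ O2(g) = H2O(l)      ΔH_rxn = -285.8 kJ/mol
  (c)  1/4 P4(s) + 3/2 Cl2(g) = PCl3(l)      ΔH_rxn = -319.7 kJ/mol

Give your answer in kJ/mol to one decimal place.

(a) reversed and × 2 (reverse to put PCl5(s) on the reactant side; scale by 2 for the 2 PCl5(s)): (-2)·(-443.5) = +887.0 kJ/mol
(b) as written (H2O(l) already on the product side): -285.8 kJ/mol
(c) × 2 (×2 to match 2 PCl3(l) in the target): (2)·(-319.7) = -639.4 kJ/mol
By Hess's law, ΔH_rxn = (-2)·(-443.5) + (1)·(-285.8) + (2)·(-319.7) = -38.2 kJ/mol

ΔH_rxn = -38.2 kJ/mol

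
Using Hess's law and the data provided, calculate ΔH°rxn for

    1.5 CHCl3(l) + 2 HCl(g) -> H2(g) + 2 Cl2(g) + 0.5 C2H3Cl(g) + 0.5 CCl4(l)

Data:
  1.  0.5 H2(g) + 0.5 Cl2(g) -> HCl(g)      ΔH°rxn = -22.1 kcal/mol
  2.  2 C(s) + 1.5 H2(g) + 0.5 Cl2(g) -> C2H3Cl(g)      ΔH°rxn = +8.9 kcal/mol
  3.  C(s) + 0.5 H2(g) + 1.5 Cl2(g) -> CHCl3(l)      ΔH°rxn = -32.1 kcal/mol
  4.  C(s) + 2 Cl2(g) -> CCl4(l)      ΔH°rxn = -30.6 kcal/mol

ΔH°rxn = 81.5 kcal/mol

eq. 1 reversed and × 2: (-2)·(-22.1) = +44.2 kcal/mol
eq. 2 × 1/2: (1/2)·(+8.9) = +4.45 kcal/mol
eq. 3 reversed and × 3/2: (-3/2)·(-32.1) = +48.15 kcal/mol
eq. 4 × 1/2: (1/2)·(-30.6) = -15.3 kcal/mol
Combining the equations, ΔH°rxn = (+44.2) + (+4.45) + (+48.15) + (-15.3) = 81.5 kcal/mol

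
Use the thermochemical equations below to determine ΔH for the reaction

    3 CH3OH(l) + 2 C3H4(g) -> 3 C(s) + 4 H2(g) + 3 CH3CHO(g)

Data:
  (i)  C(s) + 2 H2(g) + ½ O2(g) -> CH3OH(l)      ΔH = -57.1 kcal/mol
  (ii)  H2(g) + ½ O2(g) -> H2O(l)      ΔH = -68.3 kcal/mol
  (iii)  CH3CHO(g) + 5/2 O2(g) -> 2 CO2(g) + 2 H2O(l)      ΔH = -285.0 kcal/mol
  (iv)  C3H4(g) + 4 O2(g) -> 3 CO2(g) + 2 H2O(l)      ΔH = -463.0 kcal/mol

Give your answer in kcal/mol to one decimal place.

ΔH = -36.3 kcal/mol

(i) reversed and × 3: (-3)·(-57.1) = +171.3 kcal/mol
(ii) × 2: (2)·(-68.3) = -136.6 kcal/mol
(iii) reversed and × 3: (-3)·(-285.0) = +855.0 kcal/mol
(iv) × 2: (2)·(-463.0) = -926.0 kcal/mol
By Hess's law, ΔH = (+171.3) + (-136.6) + (+855.0) + (-926.0) = -36.3 kcal/mol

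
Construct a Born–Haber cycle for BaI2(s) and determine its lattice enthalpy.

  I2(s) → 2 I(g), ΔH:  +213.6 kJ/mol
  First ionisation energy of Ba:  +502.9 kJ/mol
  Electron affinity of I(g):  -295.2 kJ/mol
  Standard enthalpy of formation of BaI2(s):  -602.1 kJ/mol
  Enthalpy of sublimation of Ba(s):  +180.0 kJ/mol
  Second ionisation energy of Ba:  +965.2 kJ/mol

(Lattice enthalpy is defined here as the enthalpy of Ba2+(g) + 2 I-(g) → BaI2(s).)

U = -1873.4 kJ/mol

ΔHf° = 1·ΔHsub + 1·(ΣIE) + 1·D(I2) + 2·EA + U
-602.1 = 1·(+180.0) + 1·(+1468.1) + 1·(+213.6) + 2·(-295.2) + U
U = -602.1 − (+1271.3) = -1873.4 kJ/mol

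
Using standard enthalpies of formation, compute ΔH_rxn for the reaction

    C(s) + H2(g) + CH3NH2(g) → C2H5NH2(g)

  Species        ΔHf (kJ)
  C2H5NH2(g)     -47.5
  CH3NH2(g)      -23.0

Products: 1·(-47.5) = -47.5
Reactants: 1·(+0.0) + 1·(+0.0) + 1·(-23.0) = -23.0
ΔH_rxn = (-47.5) − (-23.0) = -24.5 kJ

ΔH_rxn = -24.5 kJ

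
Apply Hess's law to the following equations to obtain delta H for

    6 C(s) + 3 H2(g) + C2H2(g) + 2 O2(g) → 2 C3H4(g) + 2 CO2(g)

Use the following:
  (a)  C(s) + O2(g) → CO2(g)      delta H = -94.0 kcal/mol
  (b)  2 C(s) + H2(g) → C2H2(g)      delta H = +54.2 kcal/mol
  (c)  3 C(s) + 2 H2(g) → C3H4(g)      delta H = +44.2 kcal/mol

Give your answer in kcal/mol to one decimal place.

(a) × 2 (scale by 2 for the 2 CO2(g)): (2)·(-94.0) = -188.0 kcal/mol
(b) reversed (reverse to put C2H2(g) on the reactant side): -54.2 kcal/mol
(c) × 2 (×2 to match 2 C3H4(g) in the target): (2)·(+44.2) = +88.4 kcal/mol
By Hess's law, delta H = (-188.0) + (-54.2) + (+88.4) = -153.8 kcal/mol

delta H = -153.8 kcal/mol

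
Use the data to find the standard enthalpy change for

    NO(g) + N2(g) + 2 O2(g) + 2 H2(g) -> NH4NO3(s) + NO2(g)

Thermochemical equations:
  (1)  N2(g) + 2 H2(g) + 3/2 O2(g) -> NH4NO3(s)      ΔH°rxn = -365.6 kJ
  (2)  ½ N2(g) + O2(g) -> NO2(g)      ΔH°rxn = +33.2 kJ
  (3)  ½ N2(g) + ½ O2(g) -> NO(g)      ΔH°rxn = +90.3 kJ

ΔH°rxn = -422.7 kJ

(1) as written: -365.6 kJ
(2) as written: +33.2 kJ
(3) reversed: -90.3 kJ
ΔH°rxn = (-365.6) + (+33.2) + (-90.3) = -422.7 kJ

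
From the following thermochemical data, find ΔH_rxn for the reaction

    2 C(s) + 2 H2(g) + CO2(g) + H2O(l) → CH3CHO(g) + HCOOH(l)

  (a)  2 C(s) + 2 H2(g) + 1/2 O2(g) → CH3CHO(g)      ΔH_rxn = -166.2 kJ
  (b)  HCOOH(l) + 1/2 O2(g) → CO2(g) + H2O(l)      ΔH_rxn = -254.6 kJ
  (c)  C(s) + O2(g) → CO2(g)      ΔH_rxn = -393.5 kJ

(a) as written (CH3CHO(g) already on the product side): -166.2 kJ
(b) reversed (reverse to put HCOOH(l) on the product side): +254.6 kJ
(c): not needed.
Combining the equations, ΔH_rxn = (-166.2) + (+254.6) = 88.4 kJ

ΔH_rxn = 88.4 kJ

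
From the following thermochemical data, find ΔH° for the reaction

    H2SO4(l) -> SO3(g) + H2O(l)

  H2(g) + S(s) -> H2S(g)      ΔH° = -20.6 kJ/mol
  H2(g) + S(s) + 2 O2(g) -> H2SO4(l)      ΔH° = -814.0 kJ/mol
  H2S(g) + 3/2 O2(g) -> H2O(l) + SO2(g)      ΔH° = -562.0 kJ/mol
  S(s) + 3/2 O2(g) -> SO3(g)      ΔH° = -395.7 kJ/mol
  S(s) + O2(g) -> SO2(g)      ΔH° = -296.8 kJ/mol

equation 1 as written: -20.6 kJ/mol
equation 2 reversed: +814.0 kJ/mol
equation 3 as written: -562.0 kJ/mol
equation 4 as written: -395.7 kJ/mol
equation 5 reversed: +296.8 kJ/mol
ΔH° = (1)·(-20.6) + (-1)·(-814.0) + (1)·(-562.0) + (1)·(-395.7) + (-1)·(-296.8) = 132.5 kJ/mol

ΔH° = 132.5 kJ/mol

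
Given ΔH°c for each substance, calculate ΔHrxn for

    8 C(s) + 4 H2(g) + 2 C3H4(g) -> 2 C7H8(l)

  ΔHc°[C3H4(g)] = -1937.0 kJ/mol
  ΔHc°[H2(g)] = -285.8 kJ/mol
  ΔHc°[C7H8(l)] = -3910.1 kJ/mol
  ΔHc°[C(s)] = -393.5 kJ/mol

ΔHrxn = -345.0 kJ/mol

With combustion enthalpies, reactants minus products:
= [8·(-393.5) + 4·(-285.8) + 2·(-1937.0)] − [2·(-3910.1)]
= -345.0 kJ/mol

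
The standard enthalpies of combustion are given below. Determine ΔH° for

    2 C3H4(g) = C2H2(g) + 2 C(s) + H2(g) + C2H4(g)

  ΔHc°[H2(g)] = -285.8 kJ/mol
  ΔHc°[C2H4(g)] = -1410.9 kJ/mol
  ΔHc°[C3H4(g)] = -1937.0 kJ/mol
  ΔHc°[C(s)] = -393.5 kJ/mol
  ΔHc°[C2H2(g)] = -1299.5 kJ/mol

ΔH° = -90.8 kJ/mol

With combustion enthalpies, reactants minus products:
= [2·(-1937.0)] − [1·(-1299.5) + 2·(-393.5) + 1·(-285.8) + 1·(-1410.9)]
= -90.8 kJ/mol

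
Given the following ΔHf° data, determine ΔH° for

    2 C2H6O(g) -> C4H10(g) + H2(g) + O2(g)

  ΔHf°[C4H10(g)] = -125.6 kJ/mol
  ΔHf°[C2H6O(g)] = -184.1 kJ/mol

Products: 1·(-125.6) + 1·(+0.0) + 1·(+0.0) = -125.6
Reactants: 2·(-184.1) = -368.2
ΔH° = (-125.6) − (-368.2) = 242.6 kJ/mol

ΔH° = 242.6 kJ/mol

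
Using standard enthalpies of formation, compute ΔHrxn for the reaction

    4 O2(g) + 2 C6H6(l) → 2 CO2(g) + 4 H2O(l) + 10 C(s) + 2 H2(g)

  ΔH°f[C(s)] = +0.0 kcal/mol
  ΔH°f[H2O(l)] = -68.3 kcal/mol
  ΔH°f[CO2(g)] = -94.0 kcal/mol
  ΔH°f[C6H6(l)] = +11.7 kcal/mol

Products: 2·(-94.0) + 4·(-68.3) + 10·(+0.0) + 2·(+0.0) = -461.2
Reactants: 4·(+0.0) + 2·(+11.7) = +23.4
ΔHrxn = (-461.2) − (+23.4) = -484.6 kcal/mol

ΔHrxn = -484.6 kcal/mol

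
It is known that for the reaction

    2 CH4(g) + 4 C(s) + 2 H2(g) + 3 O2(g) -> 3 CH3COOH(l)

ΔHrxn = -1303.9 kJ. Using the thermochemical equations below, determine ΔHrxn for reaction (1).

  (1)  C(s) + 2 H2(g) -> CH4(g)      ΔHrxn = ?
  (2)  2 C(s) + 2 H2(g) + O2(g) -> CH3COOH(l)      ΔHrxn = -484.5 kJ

(1) reversed and × 2 (CH4(g) must end up as a reactant; scale by 2 for the 2 CH4(g)): contributes −2·x
(2) × 3 (×3 to match 3 CH3COOH(l) in the target): (3)·(-484.5) = -1453.5 kJ
-1303.9 = (-1453.5) − 2·x
x = (-1303.9 − (-1453.5)) / (-2) = -74.8 kJ

ΔHrxn = -74.8 kJ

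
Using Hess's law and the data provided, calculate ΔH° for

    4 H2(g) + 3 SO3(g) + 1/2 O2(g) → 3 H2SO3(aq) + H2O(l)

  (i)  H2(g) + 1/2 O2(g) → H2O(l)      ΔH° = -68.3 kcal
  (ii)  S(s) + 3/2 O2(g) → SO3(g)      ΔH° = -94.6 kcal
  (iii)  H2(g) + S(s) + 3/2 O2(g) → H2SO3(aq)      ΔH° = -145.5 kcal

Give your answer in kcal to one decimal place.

ΔH° = -221.0 kcal

(i) as written: -68.3 kcal
(ii) reversed and × 3: (-3)·(-94.6) = +283.8 kcal
(iii) × 3: (3)·(-145.5) = -436.5 kcal
Combining the equations, ΔH° = (1)·(-68.3) + (-3)·(-94.6) + (3)·(-145.5) = -221.0 kcal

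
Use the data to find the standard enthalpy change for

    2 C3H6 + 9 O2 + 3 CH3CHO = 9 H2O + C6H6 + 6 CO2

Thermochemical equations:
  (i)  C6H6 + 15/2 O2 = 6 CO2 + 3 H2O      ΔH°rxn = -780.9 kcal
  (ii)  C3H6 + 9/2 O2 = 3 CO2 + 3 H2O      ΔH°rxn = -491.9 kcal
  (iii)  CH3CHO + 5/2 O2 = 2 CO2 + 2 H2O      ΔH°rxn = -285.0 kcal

ΔH°rxn = -1057.9 kcal

(i) reversed: +780.9 kcal
(ii) × 2: (2)·(-491.9) = -983.8 kcal
(iii) × 3: (3)·(-285.0) = -855.0 kcal
Since enthalpy is a state function, ΔH°rxn = (-1)·(-780.9) + (2)·(-491.9) + (3)·(-285.0) = -1057.9 kcal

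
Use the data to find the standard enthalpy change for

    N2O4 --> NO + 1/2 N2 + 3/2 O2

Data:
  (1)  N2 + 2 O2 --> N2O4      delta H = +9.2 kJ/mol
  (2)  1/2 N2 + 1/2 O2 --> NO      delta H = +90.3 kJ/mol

(1) reversed: -9.2 kJ/mol
(2) as written: +90.3 kJ/mol
delta H = (-9.2) + (+90.3) = 81.1 kJ/mol

delta H = 81.1 kJ/mol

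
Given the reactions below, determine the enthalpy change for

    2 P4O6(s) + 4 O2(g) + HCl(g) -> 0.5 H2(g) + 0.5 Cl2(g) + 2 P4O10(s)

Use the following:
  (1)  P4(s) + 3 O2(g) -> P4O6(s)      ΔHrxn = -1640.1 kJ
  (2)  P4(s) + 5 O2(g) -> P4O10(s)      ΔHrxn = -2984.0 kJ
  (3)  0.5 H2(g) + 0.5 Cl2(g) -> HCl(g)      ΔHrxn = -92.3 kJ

ΔHrxn = -2595.5 kJ

(1) reversed and × 2: (-2)·(-1640.1) = +3280.2 kJ
(2) × 2: (2)·(-2984.0) = -5968.0 kJ
(3) reversed: +92.3 kJ
ΔHrxn = (-2)·(-1640.1) + (2)·(-2984.0) + (-1)·(-92.3) = -2595.5 kJ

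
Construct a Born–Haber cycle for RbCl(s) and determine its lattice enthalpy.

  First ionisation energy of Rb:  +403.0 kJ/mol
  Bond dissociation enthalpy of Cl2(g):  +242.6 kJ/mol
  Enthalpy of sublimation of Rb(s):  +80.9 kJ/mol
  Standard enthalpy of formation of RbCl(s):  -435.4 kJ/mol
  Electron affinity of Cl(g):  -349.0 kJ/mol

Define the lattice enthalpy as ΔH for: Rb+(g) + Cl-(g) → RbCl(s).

U = -691.6 kJ/mol

ΔHf° = 1·ΔHsub + 1·(ΣIE) + 1/2·D(Cl2) + 1·EA + U
-435.4 = 1·(+80.9) + 1·(+403.0) + 1/2·(+242.6) + 1·(-349.0) + U
U = -435.4 − (+256.2) = -691.6 kJ/mol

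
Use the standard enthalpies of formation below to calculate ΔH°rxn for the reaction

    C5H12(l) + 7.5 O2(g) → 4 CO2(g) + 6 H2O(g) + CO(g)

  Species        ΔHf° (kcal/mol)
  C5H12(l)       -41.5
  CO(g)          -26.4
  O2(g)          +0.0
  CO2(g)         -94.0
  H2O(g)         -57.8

Products: 4·(-94.0) + 6·(-57.8) + 1·(-26.4) = -749.2
Reactants: 1·(-41.5) + 15/2·(+0.0) = -41.5
ΔH°rxn = (-749.2) − (-41.5) = -707.7 kcal/mol

ΔH°rxn = -707.7 kcal/mol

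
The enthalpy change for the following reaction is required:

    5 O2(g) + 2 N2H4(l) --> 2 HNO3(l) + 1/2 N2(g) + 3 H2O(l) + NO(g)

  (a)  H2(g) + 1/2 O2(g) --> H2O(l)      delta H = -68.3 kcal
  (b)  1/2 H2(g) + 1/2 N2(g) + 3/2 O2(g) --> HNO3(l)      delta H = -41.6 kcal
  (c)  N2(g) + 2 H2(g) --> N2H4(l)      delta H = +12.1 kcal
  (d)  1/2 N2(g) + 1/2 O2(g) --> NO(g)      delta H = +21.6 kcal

(a) × 3 (×3 to match 3 H2O(l) in the target): (3)·(-68.3) = -204.9 kcal
(b) × 2 (×2 to match 2 HNO3(l) in the target): (2)·(-41.6) = -83.2 kcal
(c) reversed and × 2 (reverse to put N2H4(l) on the reactant side; ×2 to match 2 N2H4(l) in the target): (-2)·(+12.1) = -24.2 kcal
(d) as written (NO(g) already on the product side): +21.6 kcal
Summing the manipulated equations, delta H = (-204.9) + (-83.2) + (-24.2) + (+21.6) = -290.7 kcal

delta H = -290.7 kcal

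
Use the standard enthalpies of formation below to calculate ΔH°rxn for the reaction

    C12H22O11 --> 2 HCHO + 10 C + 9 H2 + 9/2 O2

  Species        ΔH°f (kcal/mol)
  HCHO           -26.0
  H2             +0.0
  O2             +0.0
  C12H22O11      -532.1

Products: 2·(-26.0) + 10·(+0.0) + 9·(+0.0) + 9/2·(+0.0) = -52.0
Reactants: 1·(-532.1) = -532.1
ΔH°rxn = (-52.0) − (-532.1) = 480.1 kcal/mol

ΔH°rxn = 480.1 kcal/mol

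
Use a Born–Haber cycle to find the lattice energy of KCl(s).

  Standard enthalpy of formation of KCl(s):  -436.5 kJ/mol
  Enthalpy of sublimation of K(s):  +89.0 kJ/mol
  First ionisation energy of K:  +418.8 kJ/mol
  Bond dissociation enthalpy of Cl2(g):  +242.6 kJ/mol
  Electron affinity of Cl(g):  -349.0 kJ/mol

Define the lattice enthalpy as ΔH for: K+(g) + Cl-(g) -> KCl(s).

U = -716.6 kJ/mol

ΔHf° = 1·ΔHsub + 1·(ΣIE) + 1/2·D(Cl2) + 1·EA + U
-436.5 = 1·(+89.0) + 1·(+418.8) + 1/2·(+242.6) + 1·(-349.0) + U
U = -436.5 − (+280.1) = -716.6 kJ/mol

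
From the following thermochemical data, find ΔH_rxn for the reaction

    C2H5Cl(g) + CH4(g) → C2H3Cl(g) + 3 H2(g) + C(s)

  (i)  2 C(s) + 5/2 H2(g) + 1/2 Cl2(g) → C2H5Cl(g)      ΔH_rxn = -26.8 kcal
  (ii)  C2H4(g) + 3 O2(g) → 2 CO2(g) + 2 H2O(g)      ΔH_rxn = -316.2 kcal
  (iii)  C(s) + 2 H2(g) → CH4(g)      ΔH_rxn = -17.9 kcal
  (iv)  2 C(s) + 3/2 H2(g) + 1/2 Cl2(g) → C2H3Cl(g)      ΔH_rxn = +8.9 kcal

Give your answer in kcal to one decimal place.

ΔH_rxn = 53.6 kcal

(i) reversed: +26.8 kcal
(ii): not needed.
(iii) reversed: +17.9 kcal
(iv) as written: +8.9 kcal
ΔH_rxn = (-1)·(-26.8) + (-1)·(-17.9) + (1)·(+8.9) = 53.6 kcal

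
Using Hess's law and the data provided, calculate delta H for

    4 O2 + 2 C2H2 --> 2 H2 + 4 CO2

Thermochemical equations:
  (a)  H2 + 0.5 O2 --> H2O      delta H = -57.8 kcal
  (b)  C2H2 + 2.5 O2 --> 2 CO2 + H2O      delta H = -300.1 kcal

delta H = -484.6 kcal

(a) reversed and × 2 (H2 must end up as a product; ×2 to match 2 H2 in the target): (-2)·(-57.8) = +115.6 kcal
(b) × 2 (×2 to match 2 C2H2 in the target): (2)·(-300.1) = -600.2 kcal
delta H = (+115.6) + (-600.2) = -484.6 kcal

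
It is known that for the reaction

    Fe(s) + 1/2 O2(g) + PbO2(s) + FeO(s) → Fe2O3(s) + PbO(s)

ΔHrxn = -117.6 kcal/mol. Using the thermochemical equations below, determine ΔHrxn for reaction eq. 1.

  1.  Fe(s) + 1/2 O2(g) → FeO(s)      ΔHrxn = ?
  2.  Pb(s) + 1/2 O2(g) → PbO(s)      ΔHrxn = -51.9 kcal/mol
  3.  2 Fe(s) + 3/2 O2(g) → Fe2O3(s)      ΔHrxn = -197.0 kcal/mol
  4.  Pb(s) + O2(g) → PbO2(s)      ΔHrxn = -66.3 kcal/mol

eq. 1 reversed: contributes −x
eq. 2 as written: -51.9 kcal/mol
eq. 3 as written: -197.0 kcal/mol
eq. 4 reversed: +66.3 kcal/mol
-117.6 = (-51.9) + (-197.0) + (+66.3) − x
x = (-117.6 − (-182.6)) / (-1) = -65.0 kcal/mol

ΔHrxn = -65.0 kcal/mol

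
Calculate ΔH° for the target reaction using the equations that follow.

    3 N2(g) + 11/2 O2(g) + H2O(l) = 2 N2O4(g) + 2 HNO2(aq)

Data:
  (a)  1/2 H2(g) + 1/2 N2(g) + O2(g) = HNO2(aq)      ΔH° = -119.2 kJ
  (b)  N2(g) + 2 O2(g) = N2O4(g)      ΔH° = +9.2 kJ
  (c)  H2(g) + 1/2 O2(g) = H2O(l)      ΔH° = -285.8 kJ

ΔH° = 65.8 kJ

(a) × 2: (2)·(-119.2) = -238.4 kJ
(b) × 2: (2)·(+9.2) = +18.4 kJ
(c) reversed: +285.8 kJ
Summing the manipulated equations, ΔH° = (2)·(-119.2) + (2)·(+9.2) + (-1)·(-285.8) = 65.8 kJ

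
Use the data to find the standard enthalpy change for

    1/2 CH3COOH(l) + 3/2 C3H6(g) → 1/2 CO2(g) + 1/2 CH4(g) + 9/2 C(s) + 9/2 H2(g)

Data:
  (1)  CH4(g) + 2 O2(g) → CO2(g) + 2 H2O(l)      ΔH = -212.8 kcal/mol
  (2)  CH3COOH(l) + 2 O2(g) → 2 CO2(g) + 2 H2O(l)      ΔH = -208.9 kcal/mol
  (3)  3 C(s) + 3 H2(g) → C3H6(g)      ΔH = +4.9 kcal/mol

ΔH = -5.4 kcal/mol

(1) reversed and × 1/2 (CH4(g) must end up as a product; ×1/2 to match 1/2 CH4(g) in the target): (-1/2)·(-212.8) = +106.4 kcal/mol
(2) × 1/2 (scale by 1/2 for the 1/2 CH3COOH(l)): (1/2)·(-208.9) = -104.45 kcal/mol
(3) reversed and × 3/2 (reverse to put C3H6(g) on the reactant side; scale by 3/2 for the 3/2 C3H6(g)): (-3/2)·(+4.9) = -7.35 kcal/mol
ΔH = (+106.4) + (-104.45) + (-7.35) = -5.4 kcal/mol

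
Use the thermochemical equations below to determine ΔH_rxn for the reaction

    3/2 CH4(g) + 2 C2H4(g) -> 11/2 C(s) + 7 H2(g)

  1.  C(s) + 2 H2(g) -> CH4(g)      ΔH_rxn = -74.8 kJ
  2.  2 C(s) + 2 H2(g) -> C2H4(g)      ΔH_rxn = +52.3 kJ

ΔH_rxn = 7.6 kJ

eq. 1 reversed and × 3/2: (-3/2)·(-74.8) = +112.2 kJ
eq. 2 reversed and × 2: (-2)·(+52.3) = -104.6 kJ
ΔH_rxn = (-3/2)·(-74.8) + (-2)·(+52.3) = 7.6 kJ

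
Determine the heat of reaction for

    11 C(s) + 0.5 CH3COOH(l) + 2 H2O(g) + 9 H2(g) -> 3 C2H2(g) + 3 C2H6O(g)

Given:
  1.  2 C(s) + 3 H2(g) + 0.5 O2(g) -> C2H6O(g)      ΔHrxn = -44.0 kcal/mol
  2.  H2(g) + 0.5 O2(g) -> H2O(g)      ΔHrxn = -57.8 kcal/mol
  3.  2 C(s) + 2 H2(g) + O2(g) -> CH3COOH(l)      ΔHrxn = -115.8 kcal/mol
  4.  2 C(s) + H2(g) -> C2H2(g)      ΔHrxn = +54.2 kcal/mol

ΔHrxn = 204.1 kcal/mol

eq. 1 × 3: (3)·(-44.0) = -132.0 kcal/mol
eq. 2 reversed and × 2: (-2)·(-57.8) = +115.6 kcal/mol
eq. 3 reversed and × 1/2: (-1/2)·(-115.8) = +57.9 kcal/mol
eq. 4 × 3: (3)·(+54.2) = +162.6 kcal/mol
ΔHrxn = (-132.0) + (+115.6) + (+57.9) + (+162.6) = 204.1 kcal/mol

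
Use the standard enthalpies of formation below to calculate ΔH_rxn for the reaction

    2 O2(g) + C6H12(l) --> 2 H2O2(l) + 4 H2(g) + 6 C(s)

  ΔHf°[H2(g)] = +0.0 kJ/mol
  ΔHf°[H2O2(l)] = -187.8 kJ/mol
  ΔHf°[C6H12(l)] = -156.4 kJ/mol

ΔH_rxn = -219.2 kJ/mol

ΔH°rxn = Σ nΔHf°(products) − Σ nΔHf°(reactants).
Products: 2·(-187.8) + 4·(+0.0) + 6·(+0.0) = -375.6
Reactants: 2·(+0.0) + 1·(-156.4) = -156.4
ΔH_rxn = (-375.6) − (-156.4) = -219.2 kJ/mol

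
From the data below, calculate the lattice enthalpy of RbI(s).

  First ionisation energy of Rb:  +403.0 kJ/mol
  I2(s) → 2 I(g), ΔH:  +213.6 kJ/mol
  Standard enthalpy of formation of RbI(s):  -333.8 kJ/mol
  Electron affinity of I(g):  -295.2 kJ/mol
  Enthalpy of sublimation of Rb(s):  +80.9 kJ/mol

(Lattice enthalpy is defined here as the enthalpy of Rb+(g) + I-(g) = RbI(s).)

ΔHf° = 1·ΔHsub + 1·(ΣIE) + 1/2·D(I2) + 1·EA + U
-333.8 = 1·(+80.9) + 1·(+403.0) + 1/2·(+213.6) + 1·(-295.2) + U
U = -333.8 − (+295.5) = -629.3 kJ/mol

U = -629.3 kJ/mol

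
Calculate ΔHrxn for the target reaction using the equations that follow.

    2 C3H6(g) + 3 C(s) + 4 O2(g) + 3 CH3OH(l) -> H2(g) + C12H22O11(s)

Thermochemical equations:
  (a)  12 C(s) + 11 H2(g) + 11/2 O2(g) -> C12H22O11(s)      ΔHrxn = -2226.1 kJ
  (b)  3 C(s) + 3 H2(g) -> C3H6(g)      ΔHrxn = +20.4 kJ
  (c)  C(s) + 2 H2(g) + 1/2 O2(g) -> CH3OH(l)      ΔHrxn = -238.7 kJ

ΔHrxn = -1550.8 kJ

(a) as written: -2226.1 kJ
(b) reversed and × 2: (-2)·(+20.4) = -40.8 kJ
(c) reversed and × 3: (-3)·(-238.7) = +716.1 kJ
ΔHrxn = (-2226.1) + (-40.8) + (+716.1) = -1550.8 kJ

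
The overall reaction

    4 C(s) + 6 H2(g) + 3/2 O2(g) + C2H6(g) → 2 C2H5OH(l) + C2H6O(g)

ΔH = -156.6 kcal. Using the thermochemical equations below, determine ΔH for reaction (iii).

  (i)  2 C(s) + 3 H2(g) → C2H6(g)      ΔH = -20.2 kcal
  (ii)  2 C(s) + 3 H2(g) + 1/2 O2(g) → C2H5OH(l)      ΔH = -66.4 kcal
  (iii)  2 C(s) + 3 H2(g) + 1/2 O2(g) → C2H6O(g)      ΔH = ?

(i) reversed: +20.2 kcal
(ii) × 2: (2)·(-66.4) = -132.8 kcal
(iii) as written: contributes x
-156.6 = (+20.2) + (-132.8) + x
x = (-156.6 − (-112.6)) / (1) = -44.0 kcal

ΔH = -44.0 kcal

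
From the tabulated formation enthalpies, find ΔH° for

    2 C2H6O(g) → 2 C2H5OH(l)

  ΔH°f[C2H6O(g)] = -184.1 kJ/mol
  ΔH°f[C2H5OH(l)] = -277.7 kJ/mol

ΔH° = -187.2 kJ/mol

Products: 2·(-277.7) = -555.4
Reactants: 2·(-184.1) = -368.2
ΔH° = (-555.4) − (-368.2) = -187.2 kJ/mol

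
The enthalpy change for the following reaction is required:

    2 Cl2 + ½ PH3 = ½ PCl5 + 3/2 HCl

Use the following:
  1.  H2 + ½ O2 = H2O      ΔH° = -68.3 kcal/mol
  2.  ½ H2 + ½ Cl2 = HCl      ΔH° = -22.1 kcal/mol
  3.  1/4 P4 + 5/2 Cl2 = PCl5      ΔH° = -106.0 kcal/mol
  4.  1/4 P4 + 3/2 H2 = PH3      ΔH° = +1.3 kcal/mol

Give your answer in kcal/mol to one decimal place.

eq. 1: not needed (H2O appears nowhere else).
eq. 2 × 3/2 (scale by 3/2 for the 3/2 HCl): (3/2)·(-22.1) = -33.15 kcal/mol
eq. 3 × 1/2 (×1/2 to match 1/2 PCl5 in the target): (1/2)·(-106.0) = -53.0 kcal/mol
eq. 4 reversed and × 1/2 (reverse to put PH3 on the reactant side; scale by 1/2 for the 1/2 PH3): (-1/2)·(+1.3) = -0.65 kcal/mol
By Hess's law, ΔH° = (3/2)·(-22.1) + (1/2)·(-106.0) + (-1/2)·(+1.3) = -86.8 kcal/mol

ΔH° = -86.8 kcal/mol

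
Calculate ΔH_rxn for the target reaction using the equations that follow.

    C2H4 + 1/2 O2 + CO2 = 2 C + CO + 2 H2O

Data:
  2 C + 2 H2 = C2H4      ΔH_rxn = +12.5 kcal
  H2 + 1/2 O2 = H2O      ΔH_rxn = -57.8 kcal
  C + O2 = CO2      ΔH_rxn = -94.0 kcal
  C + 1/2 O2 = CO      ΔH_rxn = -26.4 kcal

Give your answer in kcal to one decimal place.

ΔH_rxn = -60.5 kcal

equation 1 reversed: -12.5 kcal
equation 2 × 2: (2)·(-57.8) = -115.6 kcal
equation 3 reversed: +94.0 kcal
equation 4 as written: -26.4 kcal
Combining the equations, ΔH_rxn = (-12.5) + (-115.6) + (+94.0) + (-26.4) = -60.5 kcal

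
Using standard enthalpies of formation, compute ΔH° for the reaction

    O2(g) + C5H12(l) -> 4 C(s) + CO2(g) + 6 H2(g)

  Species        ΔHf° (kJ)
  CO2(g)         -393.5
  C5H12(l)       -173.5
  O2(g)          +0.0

ΔH°rxn = Σ nΔHf°(products) − Σ nΔHf°(reactants).
Products: 4·(+0.0) + 1·(-393.5) + 6·(+0.0) = -393.5
Reactants: 1·(+0.0) + 1·(-173.5) = -173.5
ΔH° = (-393.5) − (-173.5) = -220.0 kJ

ΔH° = -220.0 kJ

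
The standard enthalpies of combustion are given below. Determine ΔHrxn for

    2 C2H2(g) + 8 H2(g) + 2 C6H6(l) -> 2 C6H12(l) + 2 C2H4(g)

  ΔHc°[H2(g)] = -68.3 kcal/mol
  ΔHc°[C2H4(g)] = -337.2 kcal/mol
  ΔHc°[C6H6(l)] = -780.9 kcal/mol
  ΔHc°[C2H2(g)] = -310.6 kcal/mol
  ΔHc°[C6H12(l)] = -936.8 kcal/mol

Using ΔH = Σ nΔHc°(reactants) − Σ nΔHc°(products):
= [2·(-310.6) + 8·(-68.3) + 2·(-780.9)] − [2·(-936.8) + 2·(-337.2)]
= -181.4 kcal/mol

ΔHrxn = -181.4 kcal/mol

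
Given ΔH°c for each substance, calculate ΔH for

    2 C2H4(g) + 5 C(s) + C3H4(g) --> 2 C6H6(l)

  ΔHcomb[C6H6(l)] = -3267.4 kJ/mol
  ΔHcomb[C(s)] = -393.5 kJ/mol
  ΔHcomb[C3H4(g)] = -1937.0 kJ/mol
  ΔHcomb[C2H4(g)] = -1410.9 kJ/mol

Using ΔH = Σ nΔHc°(reactants) − Σ nΔHc°(products):
= [2·(-1410.9) + 5·(-393.5) + 1·(-1937.0)] − [2·(-3267.4)]
= -191.5 kJ/mol

ΔH = -191.5 kJ/mol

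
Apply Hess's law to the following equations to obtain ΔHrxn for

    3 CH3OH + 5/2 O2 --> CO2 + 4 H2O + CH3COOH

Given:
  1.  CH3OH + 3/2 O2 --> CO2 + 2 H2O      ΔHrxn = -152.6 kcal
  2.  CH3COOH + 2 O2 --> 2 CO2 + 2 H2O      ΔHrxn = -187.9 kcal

eq. 1 × 3: (3)·(-152.6) = -457.8 kcal
eq. 2 reversed: +187.9 kcal
ΔHrxn = (3)·(-152.6) + (-1)·(-187.9) = -269.9 kcal

ΔHrxn = -269.9 kcal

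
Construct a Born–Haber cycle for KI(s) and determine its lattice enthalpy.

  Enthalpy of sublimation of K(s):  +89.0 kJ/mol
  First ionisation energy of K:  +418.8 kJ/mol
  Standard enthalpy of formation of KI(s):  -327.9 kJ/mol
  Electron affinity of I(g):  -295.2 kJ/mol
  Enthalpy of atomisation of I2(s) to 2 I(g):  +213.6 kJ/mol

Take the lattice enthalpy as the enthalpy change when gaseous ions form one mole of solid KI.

U = -647.3 kJ/mol

ΔHf° = 1·ΔHsub + 1·(ΣIE) + 1/2·D(I2) + 1·EA + U
-327.9 = 1·(+89.0) + 1·(+418.8) + 1/2·(+213.6) + 1·(-295.2) + U
U = -327.9 − (+319.4) = -647.3 kJ/mol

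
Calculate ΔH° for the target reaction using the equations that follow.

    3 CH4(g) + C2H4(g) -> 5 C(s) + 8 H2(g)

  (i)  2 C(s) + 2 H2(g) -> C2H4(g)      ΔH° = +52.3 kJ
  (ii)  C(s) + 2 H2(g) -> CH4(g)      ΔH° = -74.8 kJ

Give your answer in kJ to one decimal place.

(i) reversed: -52.3 kJ
(ii) reversed and × 3: (-3)·(-74.8) = +224.4 kJ
By Hess's law, ΔH° = (-52.3) + (+224.4) = 172.1 kJ

ΔH° = 172.1 kJ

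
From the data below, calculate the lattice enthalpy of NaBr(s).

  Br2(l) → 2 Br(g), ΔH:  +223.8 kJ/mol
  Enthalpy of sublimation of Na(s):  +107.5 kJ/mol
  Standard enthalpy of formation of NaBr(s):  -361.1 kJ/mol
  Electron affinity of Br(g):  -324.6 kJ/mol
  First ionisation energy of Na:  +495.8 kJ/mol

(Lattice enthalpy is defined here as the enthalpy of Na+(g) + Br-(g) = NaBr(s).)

ΔHf° = 1·ΔHsub + 1·(ΣIE) + 1/2·D(Br2) + 1·EA + U
-361.1 = 1·(+107.5) + 1·(+495.8) + 1/2·(+223.8) + 1·(-324.6) + U
U = -361.1 − (+390.6) = -751.7 kJ/mol

U = -751.7 kJ/mol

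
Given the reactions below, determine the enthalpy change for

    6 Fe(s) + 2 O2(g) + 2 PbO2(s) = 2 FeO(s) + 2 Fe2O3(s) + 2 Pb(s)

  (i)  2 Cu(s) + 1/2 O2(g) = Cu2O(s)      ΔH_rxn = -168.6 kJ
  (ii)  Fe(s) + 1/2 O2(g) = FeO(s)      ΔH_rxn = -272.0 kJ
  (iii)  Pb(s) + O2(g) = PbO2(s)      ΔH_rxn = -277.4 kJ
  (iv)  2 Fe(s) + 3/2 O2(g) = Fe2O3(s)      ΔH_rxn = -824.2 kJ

ΔH_rxn = -1637.6 kJ

(i): not needed (Cu(s) appears nowhere else).
(ii) × 2 (×2 to match 2 FeO(s) in the target): (2)·(-272.0) = -544.0 kJ
(iii) reversed and × 2 (PbO2(s) must end up as a reactant; ×2 to match 2 PbO2(s) in the target): (-2)·(-277.4) = +554.8 kJ
(iv) × 2 (×2 to match 2 Fe2O3(s) in the target): (2)·(-824.2) = -1648.4 kJ
Combining the equations, ΔH_rxn = (-544.0) + (+554.8) + (-1648.4) = -1637.6 kJ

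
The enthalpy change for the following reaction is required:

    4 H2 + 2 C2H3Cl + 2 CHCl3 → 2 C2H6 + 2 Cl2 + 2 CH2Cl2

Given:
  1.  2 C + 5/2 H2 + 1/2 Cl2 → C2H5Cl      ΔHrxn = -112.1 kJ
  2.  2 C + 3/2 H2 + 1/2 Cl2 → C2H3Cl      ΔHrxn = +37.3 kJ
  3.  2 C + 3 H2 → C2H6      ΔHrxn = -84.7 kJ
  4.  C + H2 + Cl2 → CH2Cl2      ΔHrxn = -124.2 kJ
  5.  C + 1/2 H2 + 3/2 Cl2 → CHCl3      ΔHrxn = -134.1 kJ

ΔHrxn = -224.2 kJ

eq. 1: not needed (C2H5Cl appears nowhere else).
eq. 2 reversed and × 2 (C2H3Cl must end up as a reactant; scale by 2 for the 2 C2H3Cl): (-2)·(+37.3) = -74.6 kJ
eq. 3 × 2 (scale by 2 for the 2 C2H6): (2)·(-84.7) = -169.4 kJ
eq. 4 × 2 (×2 to match 2 CH2Cl2 in the target): (2)·(-124.2) = -248.4 kJ
eq. 5 reversed and × 2 (CHCl3 must end up as a reactant; ×2 to match 2 CHCl3 in the target): (-2)·(-134.1) = +268.2 kJ
Since enthalpy is a state function, ΔHrxn = (-2)·(+37.3) + (2)·(-84.7) + (2)·(-124.2) + (-2)·(-134.1) = -224.2 kJ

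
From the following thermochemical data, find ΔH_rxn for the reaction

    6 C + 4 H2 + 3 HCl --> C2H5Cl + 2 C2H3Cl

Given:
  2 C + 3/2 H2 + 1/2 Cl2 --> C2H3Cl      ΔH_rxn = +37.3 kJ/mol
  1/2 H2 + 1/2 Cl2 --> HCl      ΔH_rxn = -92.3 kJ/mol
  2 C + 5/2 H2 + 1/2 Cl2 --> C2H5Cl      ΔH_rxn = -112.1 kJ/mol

equation 1 × 2 (×2 to match 2 C2H3Cl in the target): (2)·(+37.3) = +74.6 kJ/mol
equation 2 reversed and × 3 (HCl must end up as a reactant; ×3 to match 3 HCl in the target): (-3)·(-92.3) = +276.9 kJ/mol
equation 3 as written (C2H5Cl already on the product side): -112.1 kJ/mol
By Hess's law, ΔH_rxn = (2)·(+37.3) + (-3)·(-92.3) + (1)·(-112.1) = 239.4 kJ/mol

ΔH_rxn = 239.4 kJ/mol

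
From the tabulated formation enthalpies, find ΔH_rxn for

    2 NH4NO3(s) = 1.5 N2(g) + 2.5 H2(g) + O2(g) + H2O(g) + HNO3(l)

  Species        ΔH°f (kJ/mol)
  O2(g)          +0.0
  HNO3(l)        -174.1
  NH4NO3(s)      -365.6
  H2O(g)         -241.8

ΔH_rxn = 315.3 kJ/mol

Products: 3/2·(+0.0) + 5/2·(+0.0) + 1·(+0.0) + 1·(-241.8) + 1·(-174.1) = -415.9
Reactants: 2·(-365.6) = -731.2
ΔH_rxn = (-415.9) − (-731.2) = 315.3 kJ/mol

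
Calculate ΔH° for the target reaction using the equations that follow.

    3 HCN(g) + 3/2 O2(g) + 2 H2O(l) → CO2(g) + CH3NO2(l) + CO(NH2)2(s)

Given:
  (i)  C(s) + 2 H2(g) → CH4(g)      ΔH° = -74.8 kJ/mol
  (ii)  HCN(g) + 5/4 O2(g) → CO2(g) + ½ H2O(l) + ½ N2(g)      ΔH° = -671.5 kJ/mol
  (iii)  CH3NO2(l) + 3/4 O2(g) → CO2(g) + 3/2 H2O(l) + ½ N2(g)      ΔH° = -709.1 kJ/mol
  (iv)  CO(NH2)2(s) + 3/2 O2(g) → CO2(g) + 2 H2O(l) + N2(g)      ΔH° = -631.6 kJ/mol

ΔH° = -673.8 kJ/mol

(i): not needed (C(s) appears nowhere else).
(ii) × 3 (×3 to match 3 HCN(g) in the target): (3)·(-671.5) = -2014.5 kJ/mol
(iii) reversed (reverse to put CH3NO2(l) on the product side): +709.1 kJ/mol
(iv) reversed (reverse to put CO(NH2)2(s) on the product side): +631.6 kJ/mol
ΔH° = (-2014.5) + (+709.1) + (+631.6) = -673.8 kJ/mol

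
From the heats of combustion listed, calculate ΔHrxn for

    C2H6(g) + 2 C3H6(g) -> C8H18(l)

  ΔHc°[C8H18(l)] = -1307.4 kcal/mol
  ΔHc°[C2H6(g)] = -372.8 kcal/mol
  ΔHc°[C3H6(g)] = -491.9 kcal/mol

With combustion enthalpies, reactants minus products:
= [1·(-372.8) + 2·(-491.9)] − [1·(-1307.4)]
= -49.2 kcal/mol

ΔHrxn = -49.2 kcal/mol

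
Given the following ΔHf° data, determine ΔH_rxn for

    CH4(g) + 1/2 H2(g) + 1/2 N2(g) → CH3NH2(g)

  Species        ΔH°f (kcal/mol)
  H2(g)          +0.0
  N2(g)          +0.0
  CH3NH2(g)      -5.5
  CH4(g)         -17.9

ΔH_rxn = 12.4 kcal/mol

ΔH°rxn = Σ nΔHf°(products) − Σ nΔHf°(reactants).
Products: 1·(-5.5) = -5.5
Reactants: 1·(-17.9) + 1/2·(+0.0) + 1/2·(+0.0) = -17.9
ΔH_rxn = (-5.5) − (-17.9) = 12.4 kcal/mol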